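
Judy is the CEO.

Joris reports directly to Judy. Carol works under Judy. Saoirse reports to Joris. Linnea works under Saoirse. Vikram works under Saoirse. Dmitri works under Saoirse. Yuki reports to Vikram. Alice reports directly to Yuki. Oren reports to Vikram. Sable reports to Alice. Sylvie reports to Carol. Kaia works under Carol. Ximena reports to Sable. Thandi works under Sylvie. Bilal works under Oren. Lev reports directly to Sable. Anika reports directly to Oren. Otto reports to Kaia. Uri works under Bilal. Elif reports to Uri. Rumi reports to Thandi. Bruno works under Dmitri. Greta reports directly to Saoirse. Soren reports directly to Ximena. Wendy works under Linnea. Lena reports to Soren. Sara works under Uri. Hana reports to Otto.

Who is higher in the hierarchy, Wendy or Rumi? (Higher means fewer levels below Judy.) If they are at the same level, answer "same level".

same level

Both Wendy and Rumi are 4 levels below Judy.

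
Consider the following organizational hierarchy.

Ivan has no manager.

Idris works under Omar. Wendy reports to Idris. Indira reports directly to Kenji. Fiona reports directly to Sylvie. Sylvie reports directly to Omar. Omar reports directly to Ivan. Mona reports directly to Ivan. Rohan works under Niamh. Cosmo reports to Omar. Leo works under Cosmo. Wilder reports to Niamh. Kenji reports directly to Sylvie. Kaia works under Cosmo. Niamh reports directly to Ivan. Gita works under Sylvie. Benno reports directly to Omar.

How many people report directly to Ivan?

Ivan directly manages Mona, Omar, Niamh. That is 3 direct reports.

3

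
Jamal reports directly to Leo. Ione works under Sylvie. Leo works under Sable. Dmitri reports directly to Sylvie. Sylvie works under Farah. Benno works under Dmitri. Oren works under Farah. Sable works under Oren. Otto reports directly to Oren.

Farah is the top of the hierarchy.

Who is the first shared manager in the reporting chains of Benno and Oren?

Benno's chain of managers is Dmitri, Sylvie, Farah. Oren's chain of managers is Farah. The first manager that appears in both chains is Farah.

Farah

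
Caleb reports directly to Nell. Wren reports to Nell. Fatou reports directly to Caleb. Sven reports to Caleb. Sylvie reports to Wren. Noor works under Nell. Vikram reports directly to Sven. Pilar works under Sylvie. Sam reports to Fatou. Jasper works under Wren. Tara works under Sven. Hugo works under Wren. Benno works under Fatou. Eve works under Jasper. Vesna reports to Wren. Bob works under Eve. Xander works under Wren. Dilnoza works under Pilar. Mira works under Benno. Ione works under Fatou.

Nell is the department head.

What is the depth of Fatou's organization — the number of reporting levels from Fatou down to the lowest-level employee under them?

The longest chain under Fatou runs Fatou → Benno → Mira, which is 2 levels below Fatou.

2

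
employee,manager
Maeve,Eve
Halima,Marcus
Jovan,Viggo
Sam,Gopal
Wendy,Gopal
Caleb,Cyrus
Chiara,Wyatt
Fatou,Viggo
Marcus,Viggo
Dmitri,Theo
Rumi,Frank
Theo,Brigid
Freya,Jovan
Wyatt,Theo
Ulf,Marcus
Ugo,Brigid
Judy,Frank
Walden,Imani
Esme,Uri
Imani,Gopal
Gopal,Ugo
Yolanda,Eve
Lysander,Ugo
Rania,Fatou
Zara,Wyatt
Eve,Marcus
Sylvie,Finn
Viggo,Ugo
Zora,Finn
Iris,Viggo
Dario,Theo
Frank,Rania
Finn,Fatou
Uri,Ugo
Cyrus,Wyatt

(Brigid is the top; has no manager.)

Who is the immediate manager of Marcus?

Marcus reports directly to Viggo.

Viggo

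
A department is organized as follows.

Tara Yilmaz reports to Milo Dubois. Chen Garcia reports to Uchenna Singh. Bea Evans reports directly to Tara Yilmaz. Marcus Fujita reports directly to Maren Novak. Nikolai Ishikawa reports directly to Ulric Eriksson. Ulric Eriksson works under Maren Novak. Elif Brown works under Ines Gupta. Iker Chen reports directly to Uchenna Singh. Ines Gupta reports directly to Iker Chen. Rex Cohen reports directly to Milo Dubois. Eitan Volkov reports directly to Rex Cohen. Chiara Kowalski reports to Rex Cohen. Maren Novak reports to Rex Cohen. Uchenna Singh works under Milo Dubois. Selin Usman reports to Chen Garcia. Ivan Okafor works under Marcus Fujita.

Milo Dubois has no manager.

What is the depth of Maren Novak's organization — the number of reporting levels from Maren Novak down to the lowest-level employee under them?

2

The longest chain under Maren Novak runs Maren Novak → Marcus Fujita → Ivan Okafor, which is 2 levels below Maren Novak.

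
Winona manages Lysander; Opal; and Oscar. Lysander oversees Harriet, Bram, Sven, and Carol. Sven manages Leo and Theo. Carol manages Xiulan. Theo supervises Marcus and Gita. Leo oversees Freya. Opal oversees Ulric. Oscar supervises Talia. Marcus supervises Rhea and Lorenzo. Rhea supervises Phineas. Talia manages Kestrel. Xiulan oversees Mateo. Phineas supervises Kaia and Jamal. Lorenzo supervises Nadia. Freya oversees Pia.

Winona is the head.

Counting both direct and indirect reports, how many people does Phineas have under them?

Phineas directly manages Kaia, Jamal. Kaia has no reports. Jamal has no reports. So Phineas's organization is 2 direct reports plus everyone under them: 1 + 1 = 2.

2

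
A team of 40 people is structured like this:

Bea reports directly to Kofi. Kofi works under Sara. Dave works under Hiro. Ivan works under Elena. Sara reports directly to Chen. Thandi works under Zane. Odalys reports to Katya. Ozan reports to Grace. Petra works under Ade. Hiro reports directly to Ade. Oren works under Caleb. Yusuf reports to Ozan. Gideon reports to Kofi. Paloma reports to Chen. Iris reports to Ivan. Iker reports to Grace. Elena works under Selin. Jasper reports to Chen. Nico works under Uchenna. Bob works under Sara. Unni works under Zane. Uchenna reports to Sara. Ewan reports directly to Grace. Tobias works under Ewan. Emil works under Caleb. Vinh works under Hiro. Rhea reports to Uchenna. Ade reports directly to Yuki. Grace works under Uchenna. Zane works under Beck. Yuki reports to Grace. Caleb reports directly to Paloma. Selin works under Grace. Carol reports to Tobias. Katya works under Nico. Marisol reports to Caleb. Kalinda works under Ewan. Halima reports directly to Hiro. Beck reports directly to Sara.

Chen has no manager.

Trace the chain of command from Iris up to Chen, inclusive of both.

Iris reports to Ivan. Ivan reports to Elena. Elena reports to Selin. Selin reports to Grace. Grace reports to Uchenna. Uchenna reports to Sara. Sara reports to Chen. Chen is at the top.

Iris -> Ivan -> Elena -> Selin -> Grace -> Uchenna -> Sara -> Chen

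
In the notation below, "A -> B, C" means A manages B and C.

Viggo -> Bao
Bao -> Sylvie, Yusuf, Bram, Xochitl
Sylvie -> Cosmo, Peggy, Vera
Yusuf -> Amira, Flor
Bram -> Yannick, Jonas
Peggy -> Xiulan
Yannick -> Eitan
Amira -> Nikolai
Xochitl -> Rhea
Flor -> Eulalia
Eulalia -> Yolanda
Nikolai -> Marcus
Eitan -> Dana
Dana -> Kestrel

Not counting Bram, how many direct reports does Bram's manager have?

Bram reports to Bao. Bao's other direct reports are Sylvie, Yusuf, Xochitl — 3 peers.

3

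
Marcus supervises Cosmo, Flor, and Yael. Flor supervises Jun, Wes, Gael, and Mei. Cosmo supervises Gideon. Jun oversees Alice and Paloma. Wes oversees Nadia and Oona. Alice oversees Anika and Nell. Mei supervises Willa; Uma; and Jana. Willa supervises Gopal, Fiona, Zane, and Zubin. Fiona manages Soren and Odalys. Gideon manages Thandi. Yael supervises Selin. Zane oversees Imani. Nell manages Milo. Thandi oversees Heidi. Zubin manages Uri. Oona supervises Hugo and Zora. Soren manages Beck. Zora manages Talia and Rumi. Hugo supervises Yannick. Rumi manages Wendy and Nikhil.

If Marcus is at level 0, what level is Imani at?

Chain from Imani up to Marcus: Imani → Zane → Willa → Mei → Flor → Marcus. That is 5 steps up, so Imani is 5 levels below Marcus.

5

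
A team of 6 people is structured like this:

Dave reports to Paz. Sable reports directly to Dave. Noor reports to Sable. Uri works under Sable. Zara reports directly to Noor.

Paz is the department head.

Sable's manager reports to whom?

Paz

Sable reports to Dave, and Dave reports to Paz. So Sable's skip-level manager is Paz.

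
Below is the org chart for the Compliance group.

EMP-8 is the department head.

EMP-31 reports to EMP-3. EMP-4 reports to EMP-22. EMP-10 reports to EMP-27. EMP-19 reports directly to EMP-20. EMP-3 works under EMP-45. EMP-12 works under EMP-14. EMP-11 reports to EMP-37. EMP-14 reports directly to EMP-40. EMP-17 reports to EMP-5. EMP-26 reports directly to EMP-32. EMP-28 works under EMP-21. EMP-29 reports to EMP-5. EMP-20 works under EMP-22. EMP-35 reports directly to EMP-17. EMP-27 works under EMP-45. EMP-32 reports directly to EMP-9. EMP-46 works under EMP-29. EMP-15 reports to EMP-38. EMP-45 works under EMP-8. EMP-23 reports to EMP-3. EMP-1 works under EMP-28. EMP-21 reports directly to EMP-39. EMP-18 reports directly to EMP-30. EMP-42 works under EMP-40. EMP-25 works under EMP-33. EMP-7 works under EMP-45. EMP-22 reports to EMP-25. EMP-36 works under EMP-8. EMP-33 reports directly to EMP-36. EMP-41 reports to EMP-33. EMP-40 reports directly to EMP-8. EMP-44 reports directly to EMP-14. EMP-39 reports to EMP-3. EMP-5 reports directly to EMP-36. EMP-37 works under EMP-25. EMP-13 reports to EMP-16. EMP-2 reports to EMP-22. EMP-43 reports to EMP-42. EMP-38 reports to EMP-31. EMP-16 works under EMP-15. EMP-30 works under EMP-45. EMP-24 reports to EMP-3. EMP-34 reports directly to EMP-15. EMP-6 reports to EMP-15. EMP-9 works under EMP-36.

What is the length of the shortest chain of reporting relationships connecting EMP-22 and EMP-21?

8

EMP-22 is 4 levels below EMP-8, and EMP-21 is 4 levels below EMP-8 (their lowest common manager). The shortest path runs up from EMP-22 to EMP-8 and back down to EMP-21: 4 + 4 = 8 links.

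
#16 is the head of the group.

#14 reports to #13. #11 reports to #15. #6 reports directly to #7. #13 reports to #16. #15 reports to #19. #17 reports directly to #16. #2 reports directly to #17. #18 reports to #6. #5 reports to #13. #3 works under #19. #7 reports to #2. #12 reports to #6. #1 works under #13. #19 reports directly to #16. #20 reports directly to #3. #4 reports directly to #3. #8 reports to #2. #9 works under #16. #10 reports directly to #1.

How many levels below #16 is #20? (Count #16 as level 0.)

Chain from #20 up to #16: #20 → #3 → #19 → #16. That is 3 steps up, so #20 is 3 levels below #16.

3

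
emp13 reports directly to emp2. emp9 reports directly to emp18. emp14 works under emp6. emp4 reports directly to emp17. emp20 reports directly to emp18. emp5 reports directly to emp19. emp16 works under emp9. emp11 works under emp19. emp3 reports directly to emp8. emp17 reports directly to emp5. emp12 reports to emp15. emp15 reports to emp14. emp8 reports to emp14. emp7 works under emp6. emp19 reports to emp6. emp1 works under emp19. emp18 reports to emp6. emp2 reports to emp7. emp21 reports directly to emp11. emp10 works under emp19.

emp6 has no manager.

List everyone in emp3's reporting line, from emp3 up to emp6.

emp3 -> emp8 -> emp14 -> emp6

emp3 reports to emp8. emp8 reports to emp14. emp14 reports to emp6. emp6 is at the top.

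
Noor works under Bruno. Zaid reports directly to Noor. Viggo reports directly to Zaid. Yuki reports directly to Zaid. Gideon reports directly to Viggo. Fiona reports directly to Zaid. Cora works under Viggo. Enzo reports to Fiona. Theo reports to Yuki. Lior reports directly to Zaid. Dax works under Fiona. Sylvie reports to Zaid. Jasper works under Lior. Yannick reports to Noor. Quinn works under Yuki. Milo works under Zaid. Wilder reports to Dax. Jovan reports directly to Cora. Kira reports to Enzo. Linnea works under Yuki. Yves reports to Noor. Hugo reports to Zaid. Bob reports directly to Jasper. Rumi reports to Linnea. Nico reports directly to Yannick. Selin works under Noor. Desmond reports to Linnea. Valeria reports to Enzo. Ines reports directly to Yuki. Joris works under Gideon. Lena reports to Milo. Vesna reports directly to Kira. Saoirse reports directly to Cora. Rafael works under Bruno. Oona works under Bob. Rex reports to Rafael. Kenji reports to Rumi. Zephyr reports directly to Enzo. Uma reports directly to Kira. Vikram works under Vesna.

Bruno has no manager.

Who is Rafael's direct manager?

Bruno

Rafael reports directly to Bruno.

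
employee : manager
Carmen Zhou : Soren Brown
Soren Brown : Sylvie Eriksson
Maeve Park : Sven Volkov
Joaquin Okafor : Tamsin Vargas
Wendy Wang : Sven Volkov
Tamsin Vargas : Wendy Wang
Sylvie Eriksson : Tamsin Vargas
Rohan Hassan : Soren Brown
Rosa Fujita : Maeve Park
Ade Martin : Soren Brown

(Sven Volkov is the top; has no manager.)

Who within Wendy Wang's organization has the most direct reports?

Soren Brown

Direct-report counts within Wendy Wang's organization: Wendy Wang has 1; Tamsin Vargas has 2; Sylvie Eriksson has 1; Soren Brown has 3. The largest is 3, held by Soren Brown.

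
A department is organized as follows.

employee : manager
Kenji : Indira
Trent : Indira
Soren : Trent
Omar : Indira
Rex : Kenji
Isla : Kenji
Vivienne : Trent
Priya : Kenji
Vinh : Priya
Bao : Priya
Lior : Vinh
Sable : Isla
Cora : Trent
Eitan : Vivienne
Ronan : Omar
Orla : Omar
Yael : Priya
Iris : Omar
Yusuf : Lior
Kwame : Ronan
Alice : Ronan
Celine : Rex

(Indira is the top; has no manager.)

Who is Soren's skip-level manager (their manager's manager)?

Indira

Soren reports to Trent, and Trent reports to Indira. So Soren's skip-level manager is Indira.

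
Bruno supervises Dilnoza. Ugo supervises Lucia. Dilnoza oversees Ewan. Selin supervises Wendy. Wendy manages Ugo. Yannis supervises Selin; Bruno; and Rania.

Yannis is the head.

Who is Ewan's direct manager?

Dilnoza

Ewan reports directly to Dilnoza.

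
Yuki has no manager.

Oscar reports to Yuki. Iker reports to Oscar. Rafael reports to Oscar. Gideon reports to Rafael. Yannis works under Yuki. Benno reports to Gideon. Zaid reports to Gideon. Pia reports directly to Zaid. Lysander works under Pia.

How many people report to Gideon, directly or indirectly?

Gideon directly manages Benno, Zaid. Benno has no reports. Under Zaid: Pia, Lysander (2). So Gideon's organization is 2 direct reports plus everyone under them: 1 + 3 = 4.

4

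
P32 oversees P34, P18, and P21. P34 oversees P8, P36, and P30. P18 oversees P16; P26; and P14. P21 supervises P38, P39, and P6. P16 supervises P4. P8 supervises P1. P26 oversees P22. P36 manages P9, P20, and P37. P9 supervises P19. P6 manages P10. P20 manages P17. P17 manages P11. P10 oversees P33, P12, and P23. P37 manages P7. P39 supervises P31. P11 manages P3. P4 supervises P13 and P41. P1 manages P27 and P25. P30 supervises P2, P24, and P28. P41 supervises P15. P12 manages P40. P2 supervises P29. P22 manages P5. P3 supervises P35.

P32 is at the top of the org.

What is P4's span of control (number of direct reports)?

P4 directly manages P41, P13. That is 2 direct reports.

2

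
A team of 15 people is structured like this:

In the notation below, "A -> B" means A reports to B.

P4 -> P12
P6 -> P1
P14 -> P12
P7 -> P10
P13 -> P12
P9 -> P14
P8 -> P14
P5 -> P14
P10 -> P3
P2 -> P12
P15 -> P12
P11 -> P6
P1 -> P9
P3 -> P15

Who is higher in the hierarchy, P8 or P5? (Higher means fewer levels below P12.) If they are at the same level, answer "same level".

same level

Both P8 and P5 are 2 levels below P12.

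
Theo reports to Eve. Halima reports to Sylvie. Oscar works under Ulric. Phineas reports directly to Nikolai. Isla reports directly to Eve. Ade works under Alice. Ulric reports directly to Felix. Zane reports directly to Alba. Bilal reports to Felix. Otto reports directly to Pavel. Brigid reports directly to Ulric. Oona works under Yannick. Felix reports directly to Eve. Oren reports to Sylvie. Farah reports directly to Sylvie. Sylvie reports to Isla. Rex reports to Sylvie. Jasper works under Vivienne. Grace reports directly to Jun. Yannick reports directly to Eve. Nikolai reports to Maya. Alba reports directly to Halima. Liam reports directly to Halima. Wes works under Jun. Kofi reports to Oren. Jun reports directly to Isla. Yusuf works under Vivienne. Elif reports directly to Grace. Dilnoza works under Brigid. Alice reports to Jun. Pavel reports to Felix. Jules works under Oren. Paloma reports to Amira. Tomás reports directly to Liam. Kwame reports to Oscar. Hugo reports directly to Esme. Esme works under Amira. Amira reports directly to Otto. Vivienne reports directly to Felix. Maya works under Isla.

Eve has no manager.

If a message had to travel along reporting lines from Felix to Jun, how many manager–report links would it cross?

3

Felix is 1 level below Eve, and Jun is 2 levels below Eve (their lowest common manager). The shortest path runs up from Felix to Eve and back down to Jun: 1 + 2 = 3 links.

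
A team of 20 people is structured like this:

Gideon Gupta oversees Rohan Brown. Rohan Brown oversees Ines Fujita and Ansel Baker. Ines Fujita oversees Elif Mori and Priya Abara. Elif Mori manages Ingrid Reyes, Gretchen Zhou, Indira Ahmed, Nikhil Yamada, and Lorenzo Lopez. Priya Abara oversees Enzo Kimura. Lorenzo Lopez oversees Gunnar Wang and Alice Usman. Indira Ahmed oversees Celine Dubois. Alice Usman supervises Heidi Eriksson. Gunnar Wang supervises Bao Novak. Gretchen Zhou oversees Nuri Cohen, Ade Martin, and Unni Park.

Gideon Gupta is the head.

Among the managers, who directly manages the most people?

Elif Mori

Direct-report counts: Gideon Gupta has 1; Rohan Brown has 2; Ines Fujita has 2; Priya Abara has 1; Elif Mori has 5; Gretchen Zhou has 3; Indira Ahmed has 1; Lorenzo Lopez has 2; Gunnar Wang has 1; Alice Usman has 1. The largest is 5, held by Elif Mori.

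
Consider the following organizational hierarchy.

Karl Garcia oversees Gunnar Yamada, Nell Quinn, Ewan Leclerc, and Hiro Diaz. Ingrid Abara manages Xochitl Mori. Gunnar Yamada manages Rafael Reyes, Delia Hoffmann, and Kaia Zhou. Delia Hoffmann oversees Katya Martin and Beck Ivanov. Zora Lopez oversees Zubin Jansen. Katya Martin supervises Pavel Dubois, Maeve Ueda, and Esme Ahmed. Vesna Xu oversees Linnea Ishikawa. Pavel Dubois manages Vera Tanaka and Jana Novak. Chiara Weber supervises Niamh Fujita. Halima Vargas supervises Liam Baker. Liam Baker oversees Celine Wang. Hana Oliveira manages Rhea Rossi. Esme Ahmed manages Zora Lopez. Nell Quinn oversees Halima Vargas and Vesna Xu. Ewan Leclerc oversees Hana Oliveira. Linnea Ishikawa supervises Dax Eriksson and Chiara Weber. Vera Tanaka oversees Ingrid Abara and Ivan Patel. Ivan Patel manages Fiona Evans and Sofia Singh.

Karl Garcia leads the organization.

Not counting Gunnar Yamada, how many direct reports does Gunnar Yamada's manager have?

3

Gunnar Yamada reports to Karl Garcia. Karl Garcia's other direct reports are Nell Quinn, Ewan Leclerc, Hiro Diaz — 3 peers.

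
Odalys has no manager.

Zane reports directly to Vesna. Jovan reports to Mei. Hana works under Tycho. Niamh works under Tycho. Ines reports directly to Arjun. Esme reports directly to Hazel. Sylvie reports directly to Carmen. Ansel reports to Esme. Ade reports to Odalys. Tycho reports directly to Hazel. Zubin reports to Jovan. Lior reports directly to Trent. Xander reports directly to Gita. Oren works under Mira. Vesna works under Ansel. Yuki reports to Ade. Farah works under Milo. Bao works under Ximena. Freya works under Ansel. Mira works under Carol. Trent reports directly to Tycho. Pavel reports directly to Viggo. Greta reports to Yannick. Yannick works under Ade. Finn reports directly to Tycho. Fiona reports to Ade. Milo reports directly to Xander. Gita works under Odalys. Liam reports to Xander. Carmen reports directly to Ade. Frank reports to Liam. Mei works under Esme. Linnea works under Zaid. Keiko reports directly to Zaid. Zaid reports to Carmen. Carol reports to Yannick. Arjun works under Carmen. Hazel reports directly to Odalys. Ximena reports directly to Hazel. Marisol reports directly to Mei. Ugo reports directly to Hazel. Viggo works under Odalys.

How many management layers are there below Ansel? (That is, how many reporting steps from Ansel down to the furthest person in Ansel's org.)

The longest chain under Ansel runs Ansel → Vesna → Zane, which is 2 levels below Ansel.

2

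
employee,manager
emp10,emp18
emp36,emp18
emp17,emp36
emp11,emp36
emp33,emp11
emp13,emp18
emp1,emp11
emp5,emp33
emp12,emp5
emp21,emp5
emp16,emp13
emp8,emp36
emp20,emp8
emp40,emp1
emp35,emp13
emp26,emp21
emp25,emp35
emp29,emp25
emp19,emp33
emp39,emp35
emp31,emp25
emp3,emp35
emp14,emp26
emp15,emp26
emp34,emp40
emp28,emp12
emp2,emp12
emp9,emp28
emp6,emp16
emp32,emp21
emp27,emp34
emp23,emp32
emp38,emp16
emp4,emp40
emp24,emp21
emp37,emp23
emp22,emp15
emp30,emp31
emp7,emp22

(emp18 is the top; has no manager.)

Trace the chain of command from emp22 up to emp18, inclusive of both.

emp22 reports to emp15. emp15 reports to emp26. emp26 reports to emp21. emp21 reports to emp5. emp5 reports to emp33. emp33 reports to emp11. emp11 reports to emp36. emp36 reports to emp18. emp18 is at the top.

emp22 -> emp15 -> emp26 -> emp21 -> emp5 -> emp33 -> emp11 -> emp36 -> emp18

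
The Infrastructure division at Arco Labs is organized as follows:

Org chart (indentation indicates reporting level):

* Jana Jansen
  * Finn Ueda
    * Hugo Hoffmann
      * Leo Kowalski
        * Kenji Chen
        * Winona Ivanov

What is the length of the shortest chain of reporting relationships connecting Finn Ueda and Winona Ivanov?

3

Winona Ivanov is in Finn Ueda's organization: the chain from Winona Ivanov up to Finn Ueda is Winona Ivanov → Leo Kowalski → Hugo Hoffmann → Finn Ueda, which is 3 links.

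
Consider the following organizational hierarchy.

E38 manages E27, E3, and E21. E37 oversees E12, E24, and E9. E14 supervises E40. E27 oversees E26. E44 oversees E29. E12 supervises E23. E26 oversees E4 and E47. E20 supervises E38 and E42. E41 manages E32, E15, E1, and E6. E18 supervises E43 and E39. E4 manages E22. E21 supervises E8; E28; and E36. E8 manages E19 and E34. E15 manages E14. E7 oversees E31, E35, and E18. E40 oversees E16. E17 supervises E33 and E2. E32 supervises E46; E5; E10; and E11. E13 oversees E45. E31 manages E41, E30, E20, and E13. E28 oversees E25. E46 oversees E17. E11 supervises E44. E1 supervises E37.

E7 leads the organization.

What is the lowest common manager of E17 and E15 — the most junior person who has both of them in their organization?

E17's chain of managers is E46, E32, E41, E31, E7. E15's chain of managers is E41, E31, E7. The first manager that appears in both chains is E41.

E41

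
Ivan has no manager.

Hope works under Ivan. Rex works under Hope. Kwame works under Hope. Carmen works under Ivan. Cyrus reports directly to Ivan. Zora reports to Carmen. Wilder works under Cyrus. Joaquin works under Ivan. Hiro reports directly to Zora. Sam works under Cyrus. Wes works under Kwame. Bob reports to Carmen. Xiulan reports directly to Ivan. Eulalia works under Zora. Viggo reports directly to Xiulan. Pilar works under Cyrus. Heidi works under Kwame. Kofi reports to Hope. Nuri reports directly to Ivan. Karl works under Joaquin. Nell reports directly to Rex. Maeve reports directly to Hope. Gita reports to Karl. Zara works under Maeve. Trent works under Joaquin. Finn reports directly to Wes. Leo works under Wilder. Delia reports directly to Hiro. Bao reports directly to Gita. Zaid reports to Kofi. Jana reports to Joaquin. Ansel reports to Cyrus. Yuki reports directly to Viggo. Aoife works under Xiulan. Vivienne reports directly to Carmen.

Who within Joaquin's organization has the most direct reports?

Joaquin

Direct-report counts within Joaquin's organization: Joaquin has 3; Karl has 1; Gita has 1. The largest is 3, held by Joaquin.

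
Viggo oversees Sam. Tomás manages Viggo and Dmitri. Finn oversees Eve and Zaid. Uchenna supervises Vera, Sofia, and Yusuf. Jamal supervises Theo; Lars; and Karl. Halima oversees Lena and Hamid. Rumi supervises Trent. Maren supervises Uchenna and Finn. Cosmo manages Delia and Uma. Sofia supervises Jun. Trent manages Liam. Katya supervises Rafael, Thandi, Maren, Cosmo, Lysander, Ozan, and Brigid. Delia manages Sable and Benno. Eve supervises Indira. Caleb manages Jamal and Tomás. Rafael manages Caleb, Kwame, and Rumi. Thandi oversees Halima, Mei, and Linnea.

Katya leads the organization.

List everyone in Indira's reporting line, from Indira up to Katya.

Indira reports to Eve. Eve reports to Finn. Finn reports to Maren. Maren reports to Katya. Katya is at the top.

Indira -> Eve -> Finn -> Maren -> Katya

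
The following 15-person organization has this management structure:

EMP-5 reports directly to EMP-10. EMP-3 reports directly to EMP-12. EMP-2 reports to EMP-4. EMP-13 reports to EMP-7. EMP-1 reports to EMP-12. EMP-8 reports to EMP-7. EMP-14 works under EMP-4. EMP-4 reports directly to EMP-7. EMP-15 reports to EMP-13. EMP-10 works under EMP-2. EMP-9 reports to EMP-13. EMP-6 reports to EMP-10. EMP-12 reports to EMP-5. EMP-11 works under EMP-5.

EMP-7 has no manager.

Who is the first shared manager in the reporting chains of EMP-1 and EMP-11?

EMP-1's chain of managers is EMP-12, EMP-5, EMP-10, EMP-2, EMP-4, EMP-7. EMP-11's chain of managers is EMP-5, EMP-10, EMP-2, EMP-4, EMP-7. The first manager that appears in both chains is EMP-5.

EMP-5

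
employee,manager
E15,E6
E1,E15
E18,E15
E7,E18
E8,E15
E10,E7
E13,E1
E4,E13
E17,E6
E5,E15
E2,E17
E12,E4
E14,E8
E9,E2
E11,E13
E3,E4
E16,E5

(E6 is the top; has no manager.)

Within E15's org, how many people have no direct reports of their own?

The people in E15's organization with no one reporting to them are E16, E14, E10, E11, E3, E12. That is 6.

6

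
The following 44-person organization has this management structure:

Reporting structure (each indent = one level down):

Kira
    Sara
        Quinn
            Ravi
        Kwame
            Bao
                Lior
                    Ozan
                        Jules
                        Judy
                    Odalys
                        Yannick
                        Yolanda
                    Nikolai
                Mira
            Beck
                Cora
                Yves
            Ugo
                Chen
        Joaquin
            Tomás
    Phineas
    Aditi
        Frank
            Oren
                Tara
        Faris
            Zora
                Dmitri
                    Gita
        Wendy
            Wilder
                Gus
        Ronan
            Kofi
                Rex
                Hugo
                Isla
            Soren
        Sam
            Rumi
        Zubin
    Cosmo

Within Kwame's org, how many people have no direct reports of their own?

The people in Kwame's organization with no one reporting to them are Chen, Yves, Cora, Mira, Nikolai, Yolanda, Yannick, Judy, Jules. That is 9.

9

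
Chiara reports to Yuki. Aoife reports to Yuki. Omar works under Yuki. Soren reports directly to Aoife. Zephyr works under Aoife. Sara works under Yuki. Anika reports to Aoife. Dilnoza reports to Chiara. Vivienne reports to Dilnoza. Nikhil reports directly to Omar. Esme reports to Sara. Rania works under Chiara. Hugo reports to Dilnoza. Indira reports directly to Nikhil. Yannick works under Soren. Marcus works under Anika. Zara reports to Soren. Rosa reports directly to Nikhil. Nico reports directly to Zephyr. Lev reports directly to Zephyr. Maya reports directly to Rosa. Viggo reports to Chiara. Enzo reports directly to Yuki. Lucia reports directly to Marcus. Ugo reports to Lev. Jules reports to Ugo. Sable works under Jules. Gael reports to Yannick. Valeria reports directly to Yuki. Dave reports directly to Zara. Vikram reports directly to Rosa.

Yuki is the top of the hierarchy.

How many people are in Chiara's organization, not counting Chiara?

Chiara directly manages Dilnoza, Rania, Viggo. Under Dilnoza: Hugo, Vivienne (2). Rania has no reports. Viggo has no reports. So Chiara's organization is 3 direct reports plus everyone under them: 3 + 1 + 1 = 5.

5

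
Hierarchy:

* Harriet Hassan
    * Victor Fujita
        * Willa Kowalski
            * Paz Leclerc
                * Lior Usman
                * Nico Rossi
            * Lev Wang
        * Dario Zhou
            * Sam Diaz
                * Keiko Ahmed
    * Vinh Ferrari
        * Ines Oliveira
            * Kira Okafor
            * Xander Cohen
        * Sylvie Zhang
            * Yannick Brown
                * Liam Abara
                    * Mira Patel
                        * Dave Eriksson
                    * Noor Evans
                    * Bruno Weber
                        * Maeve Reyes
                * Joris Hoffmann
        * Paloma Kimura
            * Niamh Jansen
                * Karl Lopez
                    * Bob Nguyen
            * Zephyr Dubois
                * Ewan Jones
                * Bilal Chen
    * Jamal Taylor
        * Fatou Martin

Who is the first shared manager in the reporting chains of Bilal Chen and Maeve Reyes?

Vinh Ferrari

Bilal Chen's chain of managers is Zephyr Dubois, Paloma Kimura, Vinh Ferrari, Harriet Hassan. Maeve Reyes's chain of managers is Bruno Weber, Liam Abara, Yannick Brown, Sylvie Zhang, Vinh Ferrari, Harriet Hassan. The first manager that appears in both chains is Vinh Ferrari.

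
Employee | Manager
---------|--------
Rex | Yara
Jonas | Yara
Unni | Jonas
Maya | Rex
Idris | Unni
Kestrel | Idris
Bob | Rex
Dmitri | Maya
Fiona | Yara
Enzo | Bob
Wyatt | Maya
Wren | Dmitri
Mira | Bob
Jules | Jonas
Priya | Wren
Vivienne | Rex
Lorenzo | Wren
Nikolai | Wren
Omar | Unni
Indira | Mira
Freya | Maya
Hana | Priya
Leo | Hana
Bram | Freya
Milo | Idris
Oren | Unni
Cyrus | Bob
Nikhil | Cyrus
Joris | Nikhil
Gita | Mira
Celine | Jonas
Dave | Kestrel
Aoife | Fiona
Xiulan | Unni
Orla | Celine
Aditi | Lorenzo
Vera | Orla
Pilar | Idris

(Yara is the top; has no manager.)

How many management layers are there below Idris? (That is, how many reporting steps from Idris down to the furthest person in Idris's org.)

2

The longest chain under Idris runs Idris → Kestrel → Dave, which is 2 levels below Idris.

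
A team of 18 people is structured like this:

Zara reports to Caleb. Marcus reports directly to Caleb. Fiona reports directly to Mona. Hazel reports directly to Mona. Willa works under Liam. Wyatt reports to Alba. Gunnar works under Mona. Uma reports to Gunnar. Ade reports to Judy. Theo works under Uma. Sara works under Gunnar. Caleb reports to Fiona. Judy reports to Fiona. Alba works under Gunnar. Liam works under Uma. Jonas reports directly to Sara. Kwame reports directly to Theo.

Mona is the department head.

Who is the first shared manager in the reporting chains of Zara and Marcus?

Caleb

Zara's chain of managers is Caleb, Fiona, Mona. Marcus's chain of managers is Caleb, Fiona, Mona. The first manager that appears in both chains is Caleb.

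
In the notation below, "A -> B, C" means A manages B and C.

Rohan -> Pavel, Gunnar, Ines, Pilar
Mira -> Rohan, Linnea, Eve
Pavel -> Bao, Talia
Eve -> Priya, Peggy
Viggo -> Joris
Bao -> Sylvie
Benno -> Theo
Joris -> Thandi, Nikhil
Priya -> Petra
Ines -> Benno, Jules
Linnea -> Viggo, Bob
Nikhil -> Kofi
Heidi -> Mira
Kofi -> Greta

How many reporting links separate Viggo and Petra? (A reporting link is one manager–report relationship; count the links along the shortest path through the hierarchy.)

Viggo is 2 levels below Mira, and Petra is 3 levels below Mira (their lowest common manager). The shortest path runs up from Viggo to Mira and back down to Petra: 2 + 3 = 5 links.

5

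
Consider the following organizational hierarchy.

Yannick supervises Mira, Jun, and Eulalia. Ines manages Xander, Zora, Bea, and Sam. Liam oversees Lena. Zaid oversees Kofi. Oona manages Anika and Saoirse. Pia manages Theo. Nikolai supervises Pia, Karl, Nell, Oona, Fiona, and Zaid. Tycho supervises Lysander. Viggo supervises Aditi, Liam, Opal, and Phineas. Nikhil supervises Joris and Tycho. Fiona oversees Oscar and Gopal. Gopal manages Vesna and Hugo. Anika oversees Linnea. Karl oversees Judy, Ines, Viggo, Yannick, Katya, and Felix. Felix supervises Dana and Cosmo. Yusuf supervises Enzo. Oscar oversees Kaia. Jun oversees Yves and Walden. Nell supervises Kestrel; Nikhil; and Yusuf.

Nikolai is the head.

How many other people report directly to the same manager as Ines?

5

Ines reports to Karl. Karl's other direct reports are Katya, Yannick, Felix, Viggo, Judy — 5 peers.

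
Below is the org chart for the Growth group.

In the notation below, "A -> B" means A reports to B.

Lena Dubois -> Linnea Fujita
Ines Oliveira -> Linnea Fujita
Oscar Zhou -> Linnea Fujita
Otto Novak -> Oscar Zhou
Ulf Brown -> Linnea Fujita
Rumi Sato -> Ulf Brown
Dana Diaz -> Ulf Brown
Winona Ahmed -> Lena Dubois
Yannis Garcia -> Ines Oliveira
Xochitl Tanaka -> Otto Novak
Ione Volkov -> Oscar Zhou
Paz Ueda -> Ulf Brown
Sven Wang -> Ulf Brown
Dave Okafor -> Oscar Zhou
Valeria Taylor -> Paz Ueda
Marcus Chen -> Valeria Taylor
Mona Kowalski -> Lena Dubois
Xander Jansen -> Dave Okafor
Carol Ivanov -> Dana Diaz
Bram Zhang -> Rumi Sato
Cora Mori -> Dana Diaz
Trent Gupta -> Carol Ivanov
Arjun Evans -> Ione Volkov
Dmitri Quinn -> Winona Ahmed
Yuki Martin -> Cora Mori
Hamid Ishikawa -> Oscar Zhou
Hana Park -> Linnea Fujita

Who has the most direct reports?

Linnea Fujita

Direct-report counts: Linnea Fujita has 5; Ulf Brown has 4; Paz Ueda has 1; Valeria Taylor has 1; Dana Diaz has 2; Cora Mori has 1; Carol Ivanov has 1; Rumi Sato has 1; Oscar Zhou has 4; Dave Okafor has 1; Ione Volkov has 1; Otto Novak has 1; Ines Oliveira has 1; Lena Dubois has 2; Winona Ahmed has 1. The largest is 5, held by Linnea Fujita.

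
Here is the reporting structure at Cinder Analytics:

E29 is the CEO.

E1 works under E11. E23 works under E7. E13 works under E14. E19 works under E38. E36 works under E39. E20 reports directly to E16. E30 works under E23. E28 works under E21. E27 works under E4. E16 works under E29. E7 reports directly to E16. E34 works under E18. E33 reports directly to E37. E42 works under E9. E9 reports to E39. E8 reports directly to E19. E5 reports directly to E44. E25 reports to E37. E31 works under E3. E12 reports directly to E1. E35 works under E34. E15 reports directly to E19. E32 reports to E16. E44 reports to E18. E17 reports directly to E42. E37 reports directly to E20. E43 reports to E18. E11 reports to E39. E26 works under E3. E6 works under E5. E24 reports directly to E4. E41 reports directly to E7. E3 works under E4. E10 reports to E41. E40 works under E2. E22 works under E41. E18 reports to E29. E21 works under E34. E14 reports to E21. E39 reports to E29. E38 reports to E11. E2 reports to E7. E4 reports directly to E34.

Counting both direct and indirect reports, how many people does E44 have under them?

2

E44 directly manages E5. Under E5: E6 (1). That's 2 in total.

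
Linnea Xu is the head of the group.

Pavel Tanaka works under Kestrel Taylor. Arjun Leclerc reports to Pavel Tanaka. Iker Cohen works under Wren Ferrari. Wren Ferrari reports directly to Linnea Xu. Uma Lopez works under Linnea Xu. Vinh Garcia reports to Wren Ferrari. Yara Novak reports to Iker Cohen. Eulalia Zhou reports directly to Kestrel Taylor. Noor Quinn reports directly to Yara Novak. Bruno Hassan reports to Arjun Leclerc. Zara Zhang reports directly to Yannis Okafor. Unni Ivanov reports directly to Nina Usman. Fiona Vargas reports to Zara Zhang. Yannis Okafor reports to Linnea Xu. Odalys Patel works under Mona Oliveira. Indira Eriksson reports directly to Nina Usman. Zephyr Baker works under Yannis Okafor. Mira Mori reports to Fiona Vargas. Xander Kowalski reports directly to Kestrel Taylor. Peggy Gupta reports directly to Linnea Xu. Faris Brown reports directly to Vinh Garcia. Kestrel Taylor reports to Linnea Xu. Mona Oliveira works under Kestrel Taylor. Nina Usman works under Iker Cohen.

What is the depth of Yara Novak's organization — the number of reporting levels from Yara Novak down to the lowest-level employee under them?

1

The longest chain under Yara Novak runs Yara Novak → Noor Quinn, which is 1 level below Yara Novak.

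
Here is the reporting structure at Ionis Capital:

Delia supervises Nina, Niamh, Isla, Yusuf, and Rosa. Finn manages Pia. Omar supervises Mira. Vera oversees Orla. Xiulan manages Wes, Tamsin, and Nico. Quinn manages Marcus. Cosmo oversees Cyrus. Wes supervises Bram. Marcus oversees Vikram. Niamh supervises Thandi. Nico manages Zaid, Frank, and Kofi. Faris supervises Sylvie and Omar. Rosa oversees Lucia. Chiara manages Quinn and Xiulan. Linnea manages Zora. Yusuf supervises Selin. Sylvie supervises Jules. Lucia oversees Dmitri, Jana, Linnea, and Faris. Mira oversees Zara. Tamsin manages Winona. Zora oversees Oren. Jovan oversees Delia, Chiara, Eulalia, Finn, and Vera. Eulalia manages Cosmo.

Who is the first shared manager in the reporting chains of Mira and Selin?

Delia

Mira's chain of managers is Omar, Faris, Lucia, Rosa, Delia, Jovan. Selin's chain of managers is Yusuf, Delia, Jovan. The first manager that appears in both chains is Delia.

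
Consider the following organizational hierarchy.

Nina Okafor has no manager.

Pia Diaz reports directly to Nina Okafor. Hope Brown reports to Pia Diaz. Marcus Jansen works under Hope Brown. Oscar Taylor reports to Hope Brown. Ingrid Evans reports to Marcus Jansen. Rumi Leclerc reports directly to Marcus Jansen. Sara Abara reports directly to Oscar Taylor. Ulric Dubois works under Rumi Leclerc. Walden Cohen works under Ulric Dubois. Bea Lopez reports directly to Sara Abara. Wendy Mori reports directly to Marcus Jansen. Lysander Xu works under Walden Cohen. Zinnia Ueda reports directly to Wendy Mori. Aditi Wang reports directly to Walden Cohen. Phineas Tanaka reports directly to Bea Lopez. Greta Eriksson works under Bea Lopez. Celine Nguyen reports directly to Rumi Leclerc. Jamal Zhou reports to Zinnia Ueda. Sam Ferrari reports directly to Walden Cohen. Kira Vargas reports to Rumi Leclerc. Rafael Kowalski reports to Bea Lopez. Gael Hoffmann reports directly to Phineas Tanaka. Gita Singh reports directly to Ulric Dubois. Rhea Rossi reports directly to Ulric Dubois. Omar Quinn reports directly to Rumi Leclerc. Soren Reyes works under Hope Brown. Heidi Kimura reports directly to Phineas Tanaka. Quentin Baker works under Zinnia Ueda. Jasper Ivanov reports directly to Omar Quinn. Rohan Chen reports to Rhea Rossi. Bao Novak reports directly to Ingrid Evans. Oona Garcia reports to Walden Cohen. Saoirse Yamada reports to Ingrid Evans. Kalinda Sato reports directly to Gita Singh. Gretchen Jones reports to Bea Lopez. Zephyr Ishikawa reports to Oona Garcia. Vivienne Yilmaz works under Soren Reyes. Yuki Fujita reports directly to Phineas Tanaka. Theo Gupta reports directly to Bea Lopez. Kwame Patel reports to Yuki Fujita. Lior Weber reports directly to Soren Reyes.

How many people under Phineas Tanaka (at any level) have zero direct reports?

3

The people in Phineas Tanaka's organization with no one reporting to them are Kwame Patel, Heidi Kimura, Gael Hoffmann. That is 3.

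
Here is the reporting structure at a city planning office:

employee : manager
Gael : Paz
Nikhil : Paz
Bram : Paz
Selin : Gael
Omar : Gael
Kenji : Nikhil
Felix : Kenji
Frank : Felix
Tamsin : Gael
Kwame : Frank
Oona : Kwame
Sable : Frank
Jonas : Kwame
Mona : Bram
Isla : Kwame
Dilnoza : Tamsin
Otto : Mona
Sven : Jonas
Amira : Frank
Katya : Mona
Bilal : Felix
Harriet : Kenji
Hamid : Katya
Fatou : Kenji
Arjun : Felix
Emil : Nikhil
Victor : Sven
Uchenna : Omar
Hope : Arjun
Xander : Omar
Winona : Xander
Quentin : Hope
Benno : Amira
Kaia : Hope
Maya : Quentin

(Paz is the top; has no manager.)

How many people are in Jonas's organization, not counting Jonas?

2

Jonas directly manages Sven. Under Sven: Victor (1). That's 2 in total.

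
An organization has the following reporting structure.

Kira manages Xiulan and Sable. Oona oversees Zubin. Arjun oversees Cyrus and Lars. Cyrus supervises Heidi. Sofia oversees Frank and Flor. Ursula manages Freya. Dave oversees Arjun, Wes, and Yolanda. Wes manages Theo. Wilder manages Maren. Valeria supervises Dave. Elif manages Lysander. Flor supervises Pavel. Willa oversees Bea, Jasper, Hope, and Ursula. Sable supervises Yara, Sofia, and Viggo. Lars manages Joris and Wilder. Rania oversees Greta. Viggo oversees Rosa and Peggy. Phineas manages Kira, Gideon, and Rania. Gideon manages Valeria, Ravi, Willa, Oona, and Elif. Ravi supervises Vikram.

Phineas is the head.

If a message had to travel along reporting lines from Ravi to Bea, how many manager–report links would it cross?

Ravi is 1 level below Gideon, and Bea is 2 levels below Gideon (their lowest common manager). The shortest path runs up from Ravi to Gideon and back down to Bea: 1 + 2 = 3 links.

3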